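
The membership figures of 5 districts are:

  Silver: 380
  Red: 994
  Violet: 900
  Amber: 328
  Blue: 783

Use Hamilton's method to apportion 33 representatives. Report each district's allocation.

Silver 4; Red 10; Violet 9; Amber 3; Blue 7

The standard divisor is 3385/33 ≈ 102.576.
Standard quotas: Silver 3.705, Red 9.690, Violet 8.774, Amber 3.198, Blue 7.633.
Lower quotas: Silver 3, Red 9, Violet 8, Amber 3, Blue 7 (sum 30, leaving 3 seats).
Remainders in descending order: Violet 0.774, Silver 0.705, Red 0.690, Blue 0.633, Amber 0.198.
The surplus seats go to Violet, Silver, Red.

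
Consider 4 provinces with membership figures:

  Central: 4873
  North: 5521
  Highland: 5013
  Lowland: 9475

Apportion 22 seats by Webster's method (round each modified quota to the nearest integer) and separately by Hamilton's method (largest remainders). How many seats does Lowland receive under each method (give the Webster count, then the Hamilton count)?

Webster: Central 4, North 5, Highland 4, Lowland 9.
Hamilton: Central 4, North 5, Highland 5, Lowland 8.
Lowland gets 9 under Webster and 8 under Hamilton.

9 and 8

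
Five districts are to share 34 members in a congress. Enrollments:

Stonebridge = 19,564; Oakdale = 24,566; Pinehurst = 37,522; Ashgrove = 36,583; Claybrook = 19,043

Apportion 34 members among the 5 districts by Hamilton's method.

Stonebridge: 5, Oakdale: 6, Pinehurst: 9, Ashgrove: 9, Claybrook: 5

The standard divisor is 137278/34 ≈ 4037.588.
Standard quotas: Stonebridge 4.8455, Oakdale 6.0843, Pinehurst 9.2932, Ashgrove 9.0606, Claybrook 4.7164.
Lower quotas: Stonebridge 4, Oakdale 6, Pinehurst 9, Ashgrove 9, Claybrook 4 (sum 32, leaving 2 seats).
Remainders in descending order: Stonebridge 0.8455, Claybrook 0.7164, Pinehurst 0.2932, Oakdale 0.0843, Ashgrove 0.0606.
The surplus seats go to Stonebridge, Claybrook.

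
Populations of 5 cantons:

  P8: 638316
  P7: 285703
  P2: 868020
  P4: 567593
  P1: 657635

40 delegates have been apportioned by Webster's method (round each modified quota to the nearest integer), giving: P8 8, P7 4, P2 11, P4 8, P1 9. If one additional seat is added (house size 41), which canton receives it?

P2

Priority for the next seat is population ÷ (current seats + 0.5).
Priorities: P8 75096.000, P7 63489.556, P2 75480.000, P4 66775.647, P1 69224.737.
Highest priority: P2.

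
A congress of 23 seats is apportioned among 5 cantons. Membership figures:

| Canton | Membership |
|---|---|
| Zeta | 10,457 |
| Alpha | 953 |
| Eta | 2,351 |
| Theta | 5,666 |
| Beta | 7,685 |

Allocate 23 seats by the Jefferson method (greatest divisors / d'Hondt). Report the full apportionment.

Standard divisor 27112/23 ≈ 1178.783; standard quotas: Zeta 8.871, Alpha 0.808, Eta 1.994, Theta 4.807, Beta 6.519.
Rounding down gives 8, 0, 1, 4, 6 = 19 seats, so the divisor must be adjusted.
With modified divisor 1070: modified quotas Zeta 9.773, Alpha 0.891, Eta 2.197, Theta 5.295, Beta 7.182.
Rounding down: Zeta 9, Alpha 0, Eta 2, Theta 5, Beta 7 (total 23).

Zeta=9, Alpha=0, Eta=2, Theta=5, Beta=7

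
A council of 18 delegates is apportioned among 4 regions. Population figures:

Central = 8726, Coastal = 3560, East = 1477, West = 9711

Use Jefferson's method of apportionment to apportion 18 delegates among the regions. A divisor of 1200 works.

Central 7, Coastal 2, East 1, West 8

With modified divisor 1200: modified quotas Central 7.272, Coastal 2.967, East 1.231, West 8.092.
Rounding down: Central 7, Coastal 2, East 1, West 8 (total 18).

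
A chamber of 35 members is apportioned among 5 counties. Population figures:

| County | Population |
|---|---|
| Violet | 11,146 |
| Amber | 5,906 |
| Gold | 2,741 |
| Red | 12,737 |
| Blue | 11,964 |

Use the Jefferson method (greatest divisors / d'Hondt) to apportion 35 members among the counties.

Standard divisor 44494/35 ≈ 1271.257; standard quotas: Violet 8.768, Amber 4.646, Gold 2.156, Red 10.019, Blue 9.411.
Rounding down gives 8, 4, 2, 10, 9 = 33 seats, so the divisor must be adjusted.
With modified divisor 1190: modified quotas Violet 9.366, Amber 4.963, Gold 2.303, Red 10.703, Blue 10.054.
Rounding down: Violet 9, Amber 4, Gold 2, Red 10, Blue 10 (total 35).

Violet=9, Amber=4, Gold=2, Red=10, Blue=10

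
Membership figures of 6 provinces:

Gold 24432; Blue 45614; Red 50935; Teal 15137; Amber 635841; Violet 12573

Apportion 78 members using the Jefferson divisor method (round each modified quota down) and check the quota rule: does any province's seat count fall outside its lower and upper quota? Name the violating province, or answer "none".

Amber

Standard quotas: Gold 2.429, Blue 4.535, Red 5.064, Teal 1.505, Amber 63.217, Violet 1.250.
Jefferson allocation: Gold 2, Blue 4, Red 5, Teal 1, Amber 65, Violet 1.
Amber has quota 63.217 (lower 63, upper 64) but receives 65 — outside the quota interval.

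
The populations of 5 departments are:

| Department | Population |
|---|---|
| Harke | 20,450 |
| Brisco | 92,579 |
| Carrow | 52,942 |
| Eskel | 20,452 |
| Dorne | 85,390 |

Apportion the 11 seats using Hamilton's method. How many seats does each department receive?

Harke 1, Brisco 4, Carrow 2, Eskel 1, Dorne 3

Total 271813; standard divisor 271813/11 ≈ 24710.273.
Standard quotas: Harke 0.8276, Brisco 3.7466, Carrow 2.1425, Eskel 0.8277, Dorne 3.4556.
Lower quotas: Harke 0, Brisco 3, Carrow 2, Eskel 0, Dorne 3 (sum 8, leaving 3 seats).
Remainders in descending order: Eskel 0.8277, Harke 0.8276, Brisco 0.7466, Dorne 0.4556, Carrow 0.1425.
The surplus seats go to Eskel, Harke, Brisco.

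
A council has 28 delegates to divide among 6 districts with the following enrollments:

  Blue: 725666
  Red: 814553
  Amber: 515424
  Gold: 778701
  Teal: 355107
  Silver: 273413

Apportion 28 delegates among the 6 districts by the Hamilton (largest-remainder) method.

Blue: 6, Red: 7, Amber: 4, Gold: 6, Teal: 3, Silver: 2

Total 3462864; standard divisor 3462864/28 ≈ 123673.714.
Standard quotas: Blue 5.8676, Red 6.5863, Amber 4.1676, Gold 6.2964, Teal 2.8713, Silver 2.2108.
Lower quotas: Blue 5, Red 6, Amber 4, Gold 6, Teal 2, Silver 2 (sum 25, leaving 3 seats).
Remainders in descending order: Teal 0.8713, Blue 0.8676, Red 0.5863, Gold 0.2964, Silver 0.2108, Amber 0.1676.
Largest remainders: Teal, Blue, Red receive the extra seats.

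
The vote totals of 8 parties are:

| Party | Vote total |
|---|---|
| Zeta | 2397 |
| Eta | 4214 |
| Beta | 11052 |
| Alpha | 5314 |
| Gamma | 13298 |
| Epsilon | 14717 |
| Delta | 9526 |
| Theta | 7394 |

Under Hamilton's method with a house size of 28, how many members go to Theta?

3

Standard divisor: 67912 ÷ 28 ≈ 2425.429.
Standard quotas: Zeta 0.9883, Eta 1.7374, Beta 4.5567, Alpha 2.1910, Gamma 5.4827, Epsilon 6.0678, Delta 3.9276, Theta 3.0485.
Lower quotas: Zeta 0, Eta 1, Beta 4, Alpha 2, Gamma 5, Epsilon 6, Delta 3, Theta 3 (sum 24, leaving 4 seats).
Remainders in descending order: Zeta 0.9883, Delta 0.9276, Eta 0.7374, Beta 0.5567, Gamma 0.4827, Alpha 0.1910, Epsilon 0.0678, Theta 0.0485.
The surplus seats go to Zeta, Delta, Eta, Beta.
Theta receives 3.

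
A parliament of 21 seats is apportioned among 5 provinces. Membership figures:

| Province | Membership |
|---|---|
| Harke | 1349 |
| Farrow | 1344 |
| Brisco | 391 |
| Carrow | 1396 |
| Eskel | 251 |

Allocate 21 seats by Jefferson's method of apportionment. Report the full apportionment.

Harke 6, Farrow 6, Brisco 1, Carrow 7, Eskel 1

Standard divisor 4731/21 ≈ 225.286; standard quotas: Harke 5.988, Farrow 5.966, Brisco 1.736, Carrow 6.197, Eskel 1.114.
Rounding down gives 5, 5, 1, 6, 1 = 18 seats, so the divisor must be adjusted.
With modified divisor 197.5: modified quotas Harke 6.830, Farrow 6.805, Brisco 1.980, Carrow 7.068, Eskel 1.271.
Rounding down: Harke 6, Farrow 6, Brisco 1, Carrow 7, Eskel 1 (total 21).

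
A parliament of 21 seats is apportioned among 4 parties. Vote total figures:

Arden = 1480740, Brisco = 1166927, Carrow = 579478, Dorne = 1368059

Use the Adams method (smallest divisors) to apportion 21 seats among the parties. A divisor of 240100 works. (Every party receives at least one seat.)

Arden=7, Brisco=5, Carrow=3, Dorne=6

With modified divisor 240100: modified quotas Arden 6.167, Brisco 4.860, Carrow 2.413, Dorne 5.698.
Rounding up: Arden 7, Brisco 5, Carrow 3, Dorne 6 (total 21).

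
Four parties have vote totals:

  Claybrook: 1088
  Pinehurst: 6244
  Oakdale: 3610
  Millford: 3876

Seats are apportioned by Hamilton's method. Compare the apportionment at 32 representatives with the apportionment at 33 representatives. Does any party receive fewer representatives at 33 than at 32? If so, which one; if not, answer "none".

At 32 seats: Claybrook 2, Pinehurst 14, Oakdale 8, Millford 8.
At 33 seats: Claybrook 2, Pinehurst 14, Oakdale 8, Millford 9.
No party's allocation decreased.

none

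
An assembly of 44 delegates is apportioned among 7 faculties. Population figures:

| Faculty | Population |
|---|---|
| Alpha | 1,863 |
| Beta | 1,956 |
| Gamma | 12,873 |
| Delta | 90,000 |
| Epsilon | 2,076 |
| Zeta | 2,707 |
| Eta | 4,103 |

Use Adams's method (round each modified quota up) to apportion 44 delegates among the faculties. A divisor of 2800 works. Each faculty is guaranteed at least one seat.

With modified divisor 2800: modified quotas Alpha 0.665, Beta 0.699, Gamma 4.598, Delta 32.143, Epsilon 0.741, Zeta 0.967, Eta 1.465.
Rounding up: Alpha 1, Beta 1, Gamma 5, Delta 33, Epsilon 1, Zeta 1, Eta 2 (total 44).

Alpha=1, Beta=1, Gamma=5, Delta=33, Epsilon=1, Zeta=1, Eta=2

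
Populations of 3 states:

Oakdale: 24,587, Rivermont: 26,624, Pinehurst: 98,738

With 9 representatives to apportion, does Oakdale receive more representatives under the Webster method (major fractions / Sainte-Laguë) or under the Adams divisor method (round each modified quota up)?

Adams

Webster: Oakdale 1, Rivermont 2, Pinehurst 6.
Adams: Oakdale 2, Rivermont 2, Pinehurst 5.
Oakdale gets 1 under Webster and 2 under Adams.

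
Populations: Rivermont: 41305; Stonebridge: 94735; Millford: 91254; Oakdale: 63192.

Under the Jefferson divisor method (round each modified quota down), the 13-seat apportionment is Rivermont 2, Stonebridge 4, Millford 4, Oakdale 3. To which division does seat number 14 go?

Stonebridge

Priority for the next seat is population ÷ (current seats + 1).
Priorities: Rivermont 13768.333, Stonebridge 18947.000, Millford 18250.800, Oakdale 15798.000.
Highest priority: Stonebridge.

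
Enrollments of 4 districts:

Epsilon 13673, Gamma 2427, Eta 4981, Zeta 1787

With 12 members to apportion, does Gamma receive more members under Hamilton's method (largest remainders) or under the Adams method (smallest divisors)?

Adams

Hamilton: Epsilon 7, Gamma 1, Eta 3, Zeta 1.
Adams: Epsilon 6, Gamma 2, Eta 3, Zeta 1.
Gamma gets 1 under Hamilton and 2 under Adams.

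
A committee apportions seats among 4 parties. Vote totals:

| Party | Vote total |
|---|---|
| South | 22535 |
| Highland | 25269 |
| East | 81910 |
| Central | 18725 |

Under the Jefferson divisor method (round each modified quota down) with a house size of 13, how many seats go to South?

Standard divisor 148439/13 ≈ 11418.385; standard quotas: South 1.974, Highland 2.213, East 7.174, Central 1.640.
Rounding down gives 1, 2, 7, 1 = 11 seats, so the divisor must be adjusted.
With modified divisor 9800: modified quotas South 2.299, Highland 2.578, East 8.358, Central 1.911.
Rounding down: South 2, Highland 2, East 8, Central 1 (total 13).
South receives 2.

2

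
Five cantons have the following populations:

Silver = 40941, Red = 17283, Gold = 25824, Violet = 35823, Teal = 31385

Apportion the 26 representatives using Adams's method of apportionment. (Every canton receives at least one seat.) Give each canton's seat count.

Standard divisor 151256/26 ≈ 5817.538; standard quotas: Silver 7.038, Red 2.971, Gold 4.439, Violet 6.158, Teal 5.395.
Rounding up gives 8, 3, 5, 7, 6 = 29 seats, so the divisor must be adjusted.
With modified divisor 6400: modified quotas Silver 6.397, Red 2.700, Gold 4.035, Violet 5.597, Teal 4.904.
Rounding up: Silver 7, Red 3, Gold 5, Violet 6, Teal 5 (total 26).

Silver=7, Red=3, Gold=5, Violet=6, Teal=5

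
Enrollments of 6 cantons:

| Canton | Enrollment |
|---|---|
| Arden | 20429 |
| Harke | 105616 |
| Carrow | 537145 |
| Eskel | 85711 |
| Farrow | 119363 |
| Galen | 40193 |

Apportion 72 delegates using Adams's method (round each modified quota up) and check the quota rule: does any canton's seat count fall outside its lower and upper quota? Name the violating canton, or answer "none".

Standard quotas: Arden 1.619, Harke 8.371, Carrow 42.572, Eskel 6.793, Farrow 9.460, Galen 3.186.
Adams allocation: Arden 2, Harke 8, Carrow 41, Eskel 7, Farrow 10, Galen 4.
Carrow has quota 42.572 (lower 42, upper 43) but receives 41 — outside the quota interval.

Carrow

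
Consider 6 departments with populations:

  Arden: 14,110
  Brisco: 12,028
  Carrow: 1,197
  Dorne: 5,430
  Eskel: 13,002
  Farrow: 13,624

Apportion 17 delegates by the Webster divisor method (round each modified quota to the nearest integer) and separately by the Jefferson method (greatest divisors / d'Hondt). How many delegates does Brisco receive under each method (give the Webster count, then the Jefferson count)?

3 and 4

Webster: Arden 4, Brisco 3, Carrow 0, Dorne 2, Eskel 4, Farrow 4.
Jefferson: Arden 4, Brisco 4, Carrow 0, Dorne 1, Eskel 4, Farrow 4.
Brisco gets 3 under Webster and 4 under Jefferson.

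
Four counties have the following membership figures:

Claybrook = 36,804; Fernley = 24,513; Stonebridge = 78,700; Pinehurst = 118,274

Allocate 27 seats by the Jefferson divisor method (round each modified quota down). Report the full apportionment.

Claybrook=4, Fernley=2, Stonebridge=8, Pinehurst=13

Standard divisor 258291/27 ≈ 9566.333; standard quotas: Claybrook 3.847, Fernley 2.562, Stonebridge 8.227, Pinehurst 12.364.
Rounding down gives 3, 2, 8, 12 = 25 seats, so the divisor must be adjusted.
With modified divisor 8900: modified quotas Claybrook 4.135, Fernley 2.754, Stonebridge 8.843, Pinehurst 13.289.
Rounding down: Claybrook 4, Fernley 2, Stonebridge 8, Pinehurst 13 (total 27).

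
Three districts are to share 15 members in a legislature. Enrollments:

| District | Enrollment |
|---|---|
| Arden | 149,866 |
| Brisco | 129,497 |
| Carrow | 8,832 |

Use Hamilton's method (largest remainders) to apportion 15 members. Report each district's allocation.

Arden: 8, Brisco: 7, Carrow: 0

Standard divisor: 288195 ÷ 15 = 19213.
Standard quotas: Arden 7.8002, Brisco 6.7401, Carrow 0.4597.
Lower quotas: Arden 7, Brisco 6, Carrow 0 (sum 13, leaving 2 seats).
Remainders in descending order: Arden 0.8002, Brisco 0.7401, Carrow 0.4597.
Largest remainders: Arden, Brisco receive the extra seats.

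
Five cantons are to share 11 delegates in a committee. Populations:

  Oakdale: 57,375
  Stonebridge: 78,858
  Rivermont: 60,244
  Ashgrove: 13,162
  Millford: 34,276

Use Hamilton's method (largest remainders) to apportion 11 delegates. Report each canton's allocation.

Oakdale 3; Stonebridge 3; Rivermont 3; Ashgrove 1; Millford 1

Standard divisor: 243915 ÷ 11 ≈ 22174.091.
Standard quotas: Oakdale 2.5875, Stonebridge 3.5563, Rivermont 2.7169, Ashgrove 0.5936, Millford 1.5458.
Lower quotas: Oakdale 2, Stonebridge 3, Rivermont 2, Ashgrove 0, Millford 1 (sum 8, leaving 3 seats).
Remainders in descending order: Rivermont 0.7169, Ashgrove 0.5936, Oakdale 0.5875, Stonebridge 0.5563, Millford 0.5458.
The surplus seats go to Rivermont, Ashgrove, Oakdale.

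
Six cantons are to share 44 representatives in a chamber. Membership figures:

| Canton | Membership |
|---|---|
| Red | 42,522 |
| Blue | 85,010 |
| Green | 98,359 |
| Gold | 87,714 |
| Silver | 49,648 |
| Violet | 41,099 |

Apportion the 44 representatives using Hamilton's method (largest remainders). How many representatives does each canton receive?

The standard divisor is 404352/44 ≈ 9189.818.
Standard quotas: Red 4.6271, Blue 9.2505, Green 10.7030, Gold 9.5447, Silver 5.4025, Violet 4.4722.
Lower quotas: Red 4, Blue 9, Green 10, Gold 9, Silver 5, Violet 4 (sum 41, leaving 3 seats).
Remainders in descending order: Green 0.7030, Red 0.6271, Gold 0.5447, Violet 0.4722, Silver 0.4025, Blue 0.2505.
Largest remainders: Green, Red, Gold receive the extra seats.

Red: 5, Blue: 9, Green: 11, Gold: 10, Silver: 5, Violet: 4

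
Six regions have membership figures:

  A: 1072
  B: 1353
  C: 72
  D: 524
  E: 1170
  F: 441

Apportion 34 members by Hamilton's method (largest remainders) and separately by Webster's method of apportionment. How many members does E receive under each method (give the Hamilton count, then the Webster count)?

9 and 8

Hamilton: A 8, B 10, C 0, D 4, E 9, F 3.
Webster: A 8, B 10, C 1, D 4, E 8, F 3.
E gets 9 under Hamilton and 8 under Webster.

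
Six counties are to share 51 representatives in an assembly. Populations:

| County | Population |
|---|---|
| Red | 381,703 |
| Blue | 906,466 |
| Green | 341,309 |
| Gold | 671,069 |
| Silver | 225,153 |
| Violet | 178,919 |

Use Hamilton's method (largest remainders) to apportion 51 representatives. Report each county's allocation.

Total 2704619; standard divisor 2704619/51 ≈ 53031.745.
Standard quotas: Red 7.1976, Blue 17.0929, Green 6.4359, Gold 12.6541, Silver 4.2456, Violet 3.3738.
Lower quotas: Red 7, Blue 17, Green 6, Gold 12, Silver 4, Violet 3 (sum 49, leaving 2 seats).
Remainders in descending order: Gold 0.6541, Green 0.4359, Violet 0.3738, Silver 0.2456, Red 0.1976, Blue 0.0929.
The surplus seats go to Gold, Green.

Red 7; Blue 17; Green 7; Gold 13; Silver 4; Violet 3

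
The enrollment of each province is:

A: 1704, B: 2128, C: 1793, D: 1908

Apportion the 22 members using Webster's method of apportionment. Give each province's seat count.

A: 5, B: 6, C: 5, D: 6

Standard divisor 7533/22 ≈ 342.409; standard quotas: A 4.977, B 6.215, C 5.236, D 5.572.
Rounding to the nearest integer gives A 5, B 6, C 5, D 6 — total 22, matching the house size, so no adjustment is needed.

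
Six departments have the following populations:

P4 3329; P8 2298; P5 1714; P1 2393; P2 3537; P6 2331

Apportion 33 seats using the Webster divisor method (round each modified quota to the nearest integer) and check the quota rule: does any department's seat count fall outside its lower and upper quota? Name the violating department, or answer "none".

none

Standard quotas: P4 7.041, P8 4.861, P5 3.625, P1 5.061, P2 7.481, P6 4.930.
Webster allocation: P4 7, P8 5, P5 4, P1 5, P2 7, P6 5.
Every allocation lies between the lower and upper quota.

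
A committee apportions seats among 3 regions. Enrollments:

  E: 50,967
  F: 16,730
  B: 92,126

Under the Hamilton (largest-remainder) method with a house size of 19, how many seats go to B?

11

Standard divisor: 159823 ÷ 19 ≈ 8411.737.
Standard quotas: E 6.0590, F 1.9889, B 10.9521.
Lower quotas: E 6, F 1, B 10 (sum 17, leaving 2 seats).
Remainders in descending order: F 0.9889, B 0.9521, E 0.0590.
Largest remainders: F, B receive the extra seats.
B receives 11.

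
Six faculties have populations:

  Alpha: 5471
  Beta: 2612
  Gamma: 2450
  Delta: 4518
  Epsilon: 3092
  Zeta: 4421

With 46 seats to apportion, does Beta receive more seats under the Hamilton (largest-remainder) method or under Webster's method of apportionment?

Hamilton

Hamilton: Alpha 11, Beta 6, Gamma 5, Delta 9, Epsilon 6, Zeta 9.
Webster: Alpha 12, Beta 5, Gamma 5, Delta 9, Epsilon 6, Zeta 9.
Beta gets 6 under Hamilton and 5 under Webster.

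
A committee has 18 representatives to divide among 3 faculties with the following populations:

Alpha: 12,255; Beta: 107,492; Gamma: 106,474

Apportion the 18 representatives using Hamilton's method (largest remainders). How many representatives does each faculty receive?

Total 226221; standard divisor 226221/18 ≈ 12567.833.
Standard quotas: Alpha 0.9751, Beta 8.5529, Gamma 8.4719.
Lower quotas: Alpha 0, Beta 8, Gamma 8 (sum 16, leaving 2 seats).
Remainders in descending order: Alpha 0.9751, Beta 0.5529, Gamma 0.4719.
Largest remainders: Alpha, Beta receive the extra seats.

Alpha 1; Beta 9; Gamma 8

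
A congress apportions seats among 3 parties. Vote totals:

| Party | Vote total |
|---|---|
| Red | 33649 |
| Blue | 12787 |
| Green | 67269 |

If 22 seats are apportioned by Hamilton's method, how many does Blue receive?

2

Standard divisor: 113705 ÷ 22 ≈ 5168.409.
Standard quotas: Red 6.5105, Blue 2.4741, Green 13.0154.
Lower quotas: Red 6, Blue 2, Green 13 (sum 21, leaving 1 seat).
Remainders in descending order: Red 0.5105, Blue 0.4741, Green 0.0154.
Largest remainder: Red receives the extra seat.
Blue receives 2.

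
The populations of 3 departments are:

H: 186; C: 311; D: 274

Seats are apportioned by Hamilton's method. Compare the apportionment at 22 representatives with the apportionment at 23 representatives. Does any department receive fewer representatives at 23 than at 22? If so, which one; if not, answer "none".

At 22 seats: H 5, C 9, D 8.
At 23 seats: H 6, C 9, D 8.
No department's allocation decreased.

none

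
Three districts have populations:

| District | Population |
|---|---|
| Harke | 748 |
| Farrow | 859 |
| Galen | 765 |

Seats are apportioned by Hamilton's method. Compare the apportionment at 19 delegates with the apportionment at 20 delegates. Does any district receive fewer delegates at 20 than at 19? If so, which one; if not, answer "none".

At 19 seats: Harke 6, Farrow 7, Galen 6.
At 20 seats: Harke 6, Farrow 7, Galen 7.
No district's allocation decreased.

none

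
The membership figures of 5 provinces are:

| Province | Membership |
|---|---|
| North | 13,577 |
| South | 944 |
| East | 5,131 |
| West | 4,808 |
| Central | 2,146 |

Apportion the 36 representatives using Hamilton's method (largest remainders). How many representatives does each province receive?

The standard divisor is 26606/36 ≈ 739.056.
Standard quotas: North 18.3707, South 1.2773, East 6.9426, West 6.5056, Central 2.9037.
Lower quotas: North 18, South 1, East 6, West 6, Central 2 (sum 33, leaving 3 seats).
Remainders in descending order: East 0.9426, Central 0.9037, West 0.5056, North 0.3707, South 0.2773.
Largest remainders: East, Central, West receive the extra seats.

North 18, South 1, East 7, West 7, Central 3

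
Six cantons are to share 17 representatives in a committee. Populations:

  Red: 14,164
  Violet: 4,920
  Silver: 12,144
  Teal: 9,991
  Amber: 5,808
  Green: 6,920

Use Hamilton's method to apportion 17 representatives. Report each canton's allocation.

The standard divisor is 53947/17 ≈ 3173.353.
Standard quotas: Red 4.4634, Violet 1.5504, Silver 3.8269, Teal 3.1484, Amber 1.8302, Green 2.1807.
Lower quotas: Red 4, Violet 1, Silver 3, Teal 3, Amber 1, Green 2 (sum 14, leaving 3 seats).
Remainders in descending order: Amber 0.8302, Silver 0.8269, Violet 0.5504, Red 0.4634, Green 0.1807, Teal 0.1484.
The surplus seats go to Amber, Silver, Violet.

Red=4; Violet=2; Silver=4; Teal=3; Amber=2; Green=2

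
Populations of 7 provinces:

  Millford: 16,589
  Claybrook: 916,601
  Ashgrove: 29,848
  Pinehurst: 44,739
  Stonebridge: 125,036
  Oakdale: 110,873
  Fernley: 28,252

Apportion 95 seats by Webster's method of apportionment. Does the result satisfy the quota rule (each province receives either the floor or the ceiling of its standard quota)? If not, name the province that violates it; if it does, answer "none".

Claybrook

Standard quotas: Millford 1.239, Claybrook 68.460, Ashgrove 2.229, Pinehurst 3.342, Stonebridge 9.339, Oakdale 8.281, Fernley 2.110.
Webster allocation: Millford 1, Claybrook 70, Ashgrove 2, Pinehurst 3, Stonebridge 9, Oakdale 8, Fernley 2.
Claybrook has quota 68.460 (lower 68, upper 69) but receives 70 — outside the quota interval.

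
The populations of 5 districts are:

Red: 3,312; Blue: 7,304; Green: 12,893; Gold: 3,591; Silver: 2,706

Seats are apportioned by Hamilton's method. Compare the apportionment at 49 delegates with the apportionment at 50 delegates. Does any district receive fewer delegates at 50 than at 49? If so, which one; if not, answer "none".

Silver

At 49 seats: Red 5, Blue 12, Green 21, Gold 6, Silver 5.
At 50 seats: Red 6, Blue 12, Green 22, Gold 6, Silver 4.
Silver drops from 5 to 4.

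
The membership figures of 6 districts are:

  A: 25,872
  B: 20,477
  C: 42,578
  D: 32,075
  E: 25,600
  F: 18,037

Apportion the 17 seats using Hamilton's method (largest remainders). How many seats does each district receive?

The standard divisor is 164639/17 ≈ 9684.647.
Standard quotas: A 2.6714, B 2.1144, C 4.3964, D 3.3119, E 2.6434, F 1.8624.
Lower quotas: A 2, B 2, C 4, D 3, E 2, F 1 (sum 14, leaving 3 seats).
Remainders in descending order: F 0.8624, A 0.6714, E 0.6434, C 0.3964, D 0.3119, B 0.1144.
Largest remainders: F, A, E receive the extra seats.

A=3, B=2, C=4, D=3, E=3, F=2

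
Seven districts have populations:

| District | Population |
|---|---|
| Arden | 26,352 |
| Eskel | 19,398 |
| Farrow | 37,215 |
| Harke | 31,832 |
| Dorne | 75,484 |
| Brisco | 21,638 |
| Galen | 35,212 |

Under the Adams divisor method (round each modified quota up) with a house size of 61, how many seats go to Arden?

7

Standard divisor 247131/61 ≈ 4051.328; standard quotas: Arden 6.505, Eskel 4.788, Farrow 9.186, Harke 7.857, Dorne 18.632, Brisco 5.341, Galen 8.691.
Rounding up gives 7, 5, 10, 8, 19, 6, 9 = 64 seats, so the divisor must be adjusted.
With modified divisor 4360: modified quotas Arden 6.044, Eskel 4.449, Farrow 8.536, Harke 7.301, Dorne 17.313, Brisco 4.963, Galen 8.076.
Rounding up: Arden 7, Eskel 5, Farrow 9, Harke 8, Dorne 18, Brisco 5, Galen 9 (total 61).
Arden receives 7.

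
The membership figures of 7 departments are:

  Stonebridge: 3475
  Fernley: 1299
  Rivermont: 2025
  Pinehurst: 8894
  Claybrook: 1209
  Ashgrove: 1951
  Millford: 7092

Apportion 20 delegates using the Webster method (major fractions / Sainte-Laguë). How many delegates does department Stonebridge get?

3

Standard divisor 25945/20 ≈ 1297.25; standard quotas: Stonebridge 2.679, Fernley 1.001, Rivermont 1.561, Pinehurst 6.856, Claybrook 0.932, Ashgrove 1.504, Millford 5.467.
Rounding to the nearest integer gives 3, 1, 2, 7, 1, 2, 5 = 21 seats, so the divisor must be adjusted.
With modified divisor 1330: modified quotas Stonebridge 2.613, Fernley 0.977, Rivermont 1.523, Pinehurst 6.687, Claybrook 0.909, Ashgrove 1.467, Millford 5.332.
Rounding to the nearest integer: Stonebridge 3, Fernley 1, Rivermont 2, Pinehurst 7, Claybrook 1, Ashgrove 1, Millford 5 (total 20).
Stonebridge receives 3.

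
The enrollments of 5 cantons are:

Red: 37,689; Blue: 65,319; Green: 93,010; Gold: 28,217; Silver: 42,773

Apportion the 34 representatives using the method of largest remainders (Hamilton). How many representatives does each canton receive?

Red 5, Blue 8, Green 12, Gold 4, Silver 5

Total 267008; standard divisor 267008/34 ≈ 7853.176.
Standard quotas: Red 4.7992, Blue 8.3175, Green 11.8436, Gold 3.5931, Silver 5.4466.
Lower quotas: Red 4, Blue 8, Green 11, Gold 3, Silver 5 (sum 31, leaving 3 seats).
Remainders in descending order: Green 0.8436, Red 0.7992, Gold 0.5931, Silver 0.4466, Blue 0.3175.
Largest remainders: Green, Red, Gold receive the extra seats.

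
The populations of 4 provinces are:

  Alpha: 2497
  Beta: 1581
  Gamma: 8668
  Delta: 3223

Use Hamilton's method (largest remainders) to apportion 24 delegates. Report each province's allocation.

Alpha=4, Beta=2, Gamma=13, Delta=5

Standard divisor: 15969 ÷ 24 ≈ 665.375.
Standard quotas: Alpha 3.7528, Beta 2.3761, Gamma 13.0272, Delta 4.8439.
Lower quotas: Alpha 3, Beta 2, Gamma 13, Delta 4 (sum 22, leaving 2 seats).
Remainders in descending order: Delta 0.8439, Alpha 0.7528, Beta 0.3761, Gamma 0.0272.
The surplus seats go to Delta, Alpha.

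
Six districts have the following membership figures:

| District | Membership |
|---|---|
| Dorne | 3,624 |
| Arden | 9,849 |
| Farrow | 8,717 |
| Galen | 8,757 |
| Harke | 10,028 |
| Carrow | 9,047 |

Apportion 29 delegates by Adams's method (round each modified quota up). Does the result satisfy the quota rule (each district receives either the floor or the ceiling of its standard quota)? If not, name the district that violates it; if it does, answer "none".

Standard quotas: Dorne 2.101, Arden 5.710, Farrow 5.054, Galen 5.077, Harke 5.814, Carrow 5.245.
Adams allocation: Dorne 2, Arden 6, Farrow 5, Galen 5, Harke 6, Carrow 5.
Every allocation lies between the lower and upper quota.

none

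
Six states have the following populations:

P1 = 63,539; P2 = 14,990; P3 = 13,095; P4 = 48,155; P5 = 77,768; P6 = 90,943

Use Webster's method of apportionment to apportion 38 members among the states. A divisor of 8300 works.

With modified divisor 8300: modified quotas P1 7.655, P2 1.806, P3 1.578, P4 5.802, P5 9.370, P6 10.957.
Rounding to the nearest integer: P1 8, P2 2, P3 2, P4 6, P5 9, P6 11 (total 38).

P1 8; P2 2; P3 2; P4 6; P5 9; P6 11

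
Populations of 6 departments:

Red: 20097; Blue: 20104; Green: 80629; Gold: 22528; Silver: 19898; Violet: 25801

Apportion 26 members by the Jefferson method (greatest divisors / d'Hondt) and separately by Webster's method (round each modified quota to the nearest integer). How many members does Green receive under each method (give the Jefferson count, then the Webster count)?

Jefferson: Red 3, Blue 3, Green 12, Gold 3, Silver 2, Violet 3.
Webster: Red 3, Blue 3, Green 11, Gold 3, Silver 3, Violet 3.
Green gets 12 under Jefferson and 11 under Webster.

12 and 11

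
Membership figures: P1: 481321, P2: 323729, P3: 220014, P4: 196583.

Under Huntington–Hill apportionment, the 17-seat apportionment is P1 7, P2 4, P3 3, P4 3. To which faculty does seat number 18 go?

P2

Priority for the next seat is population ÷ (√(s·(s+1))).
Priorities: P1 64319.224, P2 72388.005, P3 63512.571, P4 56748.624.
Highest priority: P2.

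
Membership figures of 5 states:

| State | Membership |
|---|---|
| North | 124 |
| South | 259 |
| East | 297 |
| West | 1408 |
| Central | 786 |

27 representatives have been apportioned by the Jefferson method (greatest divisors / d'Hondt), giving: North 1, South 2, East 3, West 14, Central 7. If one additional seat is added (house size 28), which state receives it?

Priority for the next seat is population ÷ (current seats + 1).
Priorities: North 62.000, South 86.333, East 74.250, West 93.867, Central 98.250.
Highest priority: Central.

Central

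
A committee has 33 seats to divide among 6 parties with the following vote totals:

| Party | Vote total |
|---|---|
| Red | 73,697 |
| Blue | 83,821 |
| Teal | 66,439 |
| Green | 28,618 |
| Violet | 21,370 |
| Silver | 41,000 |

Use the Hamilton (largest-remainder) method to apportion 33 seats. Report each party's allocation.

Total 314945; standard divisor 314945/33 ≈ 9543.788.
Standard quotas: Red 7.7220, Blue 8.7828, Teal 6.9615, Green 2.9986, Violet 2.2392, Silver 4.2960.
Lower quotas: Red 7, Blue 8, Teal 6, Green 2, Violet 2, Silver 4 (sum 29, leaving 4 seats).
Remainders in descending order: Green 0.9986, Teal 0.9615, Blue 0.7828, Red 0.7220, Silver 0.2960, Violet 0.2392.
The surplus seats go to Green, Teal, Blue, Red.

Red=8, Blue=9, Teal=7, Green=3, Violet=2, Silver=4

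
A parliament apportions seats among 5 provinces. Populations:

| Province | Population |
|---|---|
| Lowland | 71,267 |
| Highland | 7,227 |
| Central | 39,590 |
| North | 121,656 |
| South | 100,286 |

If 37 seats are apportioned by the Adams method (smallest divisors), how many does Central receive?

Standard divisor 340026/37 ≈ 9189.892; standard quotas: Lowland 7.755, Highland 0.786, Central 4.308, North 13.238, South 10.913.
Rounding up gives 8, 1, 5, 14, 11 = 39 seats, so the divisor must be adjusted.
With modified divisor 10000: modified quotas Lowland 7.127, Highland 0.723, Central 3.959, North 12.166, South 10.029.
Rounding up: Lowland 8, Highland 1, Central 4, North 13, South 11 (total 37).
Central receives 4.

4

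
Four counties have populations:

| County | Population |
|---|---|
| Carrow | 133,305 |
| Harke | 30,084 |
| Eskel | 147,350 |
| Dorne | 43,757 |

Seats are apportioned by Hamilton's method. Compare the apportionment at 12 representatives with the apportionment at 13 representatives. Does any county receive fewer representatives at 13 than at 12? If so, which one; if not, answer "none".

none

At 12 seats: Carrow 5, Harke 1, Eskel 5, Dorne 1.
At 13 seats: Carrow 5, Harke 1, Eskel 5, Dorne 2.
No county's allocation decreased.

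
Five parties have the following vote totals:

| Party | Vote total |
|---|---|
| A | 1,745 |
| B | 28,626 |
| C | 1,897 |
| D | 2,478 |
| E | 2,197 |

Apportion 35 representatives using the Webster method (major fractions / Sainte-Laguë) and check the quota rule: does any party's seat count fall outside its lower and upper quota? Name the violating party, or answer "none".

Standard quotas: A 1.653, B 27.120, C 1.797, D 2.348, E 2.081.
Webster allocation: A 2, B 27, C 2, D 2, E 2.
Every allocation lies between the lower and upper quota.

none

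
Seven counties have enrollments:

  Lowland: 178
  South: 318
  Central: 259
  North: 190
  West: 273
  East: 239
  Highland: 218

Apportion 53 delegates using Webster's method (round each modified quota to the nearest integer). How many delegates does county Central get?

Standard divisor 1675/53 ≈ 31.604; standard quotas: Lowland 5.632, South 10.062, Central 8.195, North 6.012, West 8.638, East 7.562, Highland 6.898.
Rounding to the nearest integer gives 6, 10, 8, 6, 9, 8, 7 = 54 seats, so the divisor must be adjusted.
With modified divisor 32: modified quotas Lowland 5.562, South 9.938, Central 8.094, North 5.938, West 8.531, East 7.469, Highland 6.812.
Rounding to the nearest integer: Lowland 6, South 10, Central 8, North 6, West 9, East 7, Highland 7 (total 53).
Central receives 8.

8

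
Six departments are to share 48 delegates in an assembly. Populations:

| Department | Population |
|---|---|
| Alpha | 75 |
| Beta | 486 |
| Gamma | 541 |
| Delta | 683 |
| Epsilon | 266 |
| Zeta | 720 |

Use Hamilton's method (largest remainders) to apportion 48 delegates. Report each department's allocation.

Alpha 1, Beta 8, Gamma 9, Delta 12, Epsilon 5, Zeta 13

Standard divisor: 2771 ÷ 48 ≈ 57.729.
Standard quotas: Alpha 1.299, Beta 8.419, Gamma 9.371, Delta 11.831, Epsilon 4.608, Zeta 12.472.
Lower quotas: Alpha 1, Beta 8, Gamma 9, Delta 11, Epsilon 4, Zeta 12 (sum 45, leaving 3 seats).
Remainders in descending order: Delta 0.831, Epsilon 0.608, Zeta 0.472, Beta 0.419, Gamma 0.371, Alpha 0.299.
The surplus seats go to Delta, Epsilon, Zeta.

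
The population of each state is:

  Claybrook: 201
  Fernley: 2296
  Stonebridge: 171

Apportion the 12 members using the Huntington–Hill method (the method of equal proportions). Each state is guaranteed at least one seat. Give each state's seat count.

With divisor 230: modified quotas Claybrook 0.874, Fernley 9.983, Stonebridge 0.743.
Geometric-mean thresholds: Claybrook (min 1), Fernley √(9·10)=9.487, Stonebridge (min 1).
Each quota rounded against its threshold gives Claybrook 1, Fernley 10, Stonebridge 1 (total 12).

Claybrook: 1, Fernley: 10, Stonebridge: 1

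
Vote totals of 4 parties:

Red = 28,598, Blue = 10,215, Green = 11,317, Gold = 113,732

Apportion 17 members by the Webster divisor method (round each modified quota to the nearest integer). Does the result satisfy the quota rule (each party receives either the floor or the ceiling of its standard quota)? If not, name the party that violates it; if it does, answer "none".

none

Standard quotas: Red 2.967, Blue 1.060, Green 1.174, Gold 11.799.
Webster allocation: Red 3, Blue 1, Green 1, Gold 12.
Every allocation lies between the lower and upper quota.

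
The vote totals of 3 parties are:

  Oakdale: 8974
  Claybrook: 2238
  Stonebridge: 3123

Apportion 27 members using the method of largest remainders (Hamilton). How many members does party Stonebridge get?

Total 14335; standard divisor 14335/27 ≈ 530.926.
Standard quotas: Oakdale 16.9025, Claybrook 4.2153, Stonebridge 5.8822.
Lower quotas: Oakdale 16, Claybrook 4, Stonebridge 5 (sum 25, leaving 2 seats).
Remainders in descending order: Oakdale 0.9025, Stonebridge 0.8822, Claybrook 0.2153.
Largest remainders: Oakdale, Stonebridge receive the extra seats.
Stonebridge receives 6.

6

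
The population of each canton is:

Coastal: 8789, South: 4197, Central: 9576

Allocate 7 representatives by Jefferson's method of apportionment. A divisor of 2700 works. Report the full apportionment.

With modified divisor 2700: modified quotas Coastal 3.255, South 1.554, Central 3.547.
Rounding down: Coastal 3, South 1, Central 3 (total 7).

Coastal: 3, South: 1, Central: 3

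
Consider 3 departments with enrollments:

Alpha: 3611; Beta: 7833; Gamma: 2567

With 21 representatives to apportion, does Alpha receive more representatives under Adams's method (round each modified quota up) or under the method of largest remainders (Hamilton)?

Adams

Adams: Alpha 6, Beta 11, Gamma 4.
Hamilton: Alpha 5, Beta 12, Gamma 4.
Alpha gets 6 under Adams and 5 under Hamilton.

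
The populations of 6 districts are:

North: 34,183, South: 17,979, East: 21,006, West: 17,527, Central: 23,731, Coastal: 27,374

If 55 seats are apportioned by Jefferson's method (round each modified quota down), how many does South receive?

7

Standard divisor 141800/55 ≈ 2578.182; standard quotas: North 13.259, South 6.974, East 8.148, West 6.798, Central 9.205, Coastal 10.618.
Rounding down gives 13, 6, 8, 6, 9, 10 = 52 seats, so the divisor must be adjusted.
With modified divisor 2470: modified quotas North 13.839, South 7.279, East 8.504, West 7.096, Central 9.608, Coastal 11.083.
Rounding down: North 13, South 7, East 8, West 7, Central 9, Coastal 11 (total 55).
South receives 7.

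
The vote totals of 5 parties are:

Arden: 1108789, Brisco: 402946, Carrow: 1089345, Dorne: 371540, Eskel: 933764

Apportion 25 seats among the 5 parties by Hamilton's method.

The standard divisor is 3906384/25 ≈ 156255.36.
Standard quotas: Arden 7.0960, Brisco 2.5788, Carrow 6.9716, Dorne 2.3778, Eskel 5.9759.
Lower quotas: Arden 7, Brisco 2, Carrow 6, Dorne 2, Eskel 5 (sum 22, leaving 3 seats).
Remainders in descending order: Eskel 0.9759, Carrow 0.9716, Brisco 0.5788, Dorne 0.3778, Arden 0.0960.
Largest remainders: Eskel, Carrow, Brisco receive the extra seats.

Arden 7, Brisco 3, Carrow 7, Dorne 2, Eskel 6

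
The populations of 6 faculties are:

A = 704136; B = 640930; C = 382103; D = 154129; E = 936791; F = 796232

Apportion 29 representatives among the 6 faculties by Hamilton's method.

A=6, B=5, C=3, D=1, E=8, F=6

Standard divisor: 3614321 ÷ 29 ≈ 124631.759.
Standard quotas: A 5.6497, B 5.1426, C 3.0659, D 1.2367, E 7.5165, F 6.3887.
Lower quotas: A 5, B 5, C 3, D 1, E 7, F 6 (sum 27, leaving 2 seats).
Remainders in descending order: A 0.6497, E 0.5165, F 0.3887, D 0.2367, B 0.1426, C 0.0659.
The surplus seats go to A, E.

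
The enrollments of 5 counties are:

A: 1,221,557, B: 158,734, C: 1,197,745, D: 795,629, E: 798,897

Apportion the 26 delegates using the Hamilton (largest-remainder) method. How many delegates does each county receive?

Total 4172562; standard divisor 4172562/26 ≈ 160483.154.
Standard quotas: A 7.6117, B 0.9891, C 7.4634, D 4.9577, E 4.9781.
Lower quotas: A 7, B 0, C 7, D 4, E 4 (sum 22, leaving 4 seats).
Remainders in descending order: B 0.9891, E 0.9781, D 0.9577, A 0.6117, C 0.4634.
Largest remainders: B, E, D, A receive the extra seats.

A=8, B=1, C=7, D=5, E=5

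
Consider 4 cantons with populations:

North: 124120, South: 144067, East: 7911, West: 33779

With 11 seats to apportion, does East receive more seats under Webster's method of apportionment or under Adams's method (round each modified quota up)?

Adams

Webster: North 5, South 5, East 0, West 1.
Adams: North 4, South 5, East 1, West 1.
East gets 0 under Webster and 1 under Adams.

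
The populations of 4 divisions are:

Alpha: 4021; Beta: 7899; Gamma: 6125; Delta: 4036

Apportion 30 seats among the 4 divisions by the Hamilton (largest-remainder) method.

Standard divisor: 22081 ÷ 30 ≈ 736.033.
Standard quotas: Alpha 5.4631, Beta 10.7319, Gamma 8.3216, Delta 5.4834.
Lower quotas: Alpha 5, Beta 10, Gamma 8, Delta 5 (sum 28, leaving 2 seats).
Remainders in descending order: Beta 0.7319, Delta 0.4834, Alpha 0.4631, Gamma 0.3216.
The surplus seats go to Beta, Delta.

Alpha: 5; Beta: 11; Gamma: 8; Delta: 6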